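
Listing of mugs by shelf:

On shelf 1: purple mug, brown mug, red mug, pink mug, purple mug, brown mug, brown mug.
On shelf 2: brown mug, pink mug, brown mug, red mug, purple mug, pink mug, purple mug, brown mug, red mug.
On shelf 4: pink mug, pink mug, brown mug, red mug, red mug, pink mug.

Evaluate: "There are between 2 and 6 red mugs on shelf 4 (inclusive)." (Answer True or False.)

True

red mugs on shelf 4: 2.
The claim requires 2 ≤ 2 ≤ 6, which holds.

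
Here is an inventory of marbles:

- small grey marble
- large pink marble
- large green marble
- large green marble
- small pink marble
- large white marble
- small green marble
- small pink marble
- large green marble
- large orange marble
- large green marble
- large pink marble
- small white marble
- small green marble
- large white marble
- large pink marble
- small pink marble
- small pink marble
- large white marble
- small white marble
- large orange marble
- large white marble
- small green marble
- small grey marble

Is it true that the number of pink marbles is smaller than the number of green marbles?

False

|pink marbles| = 7.
|green marbles| = 7.
The claim requires 7 < 7, which does not hold.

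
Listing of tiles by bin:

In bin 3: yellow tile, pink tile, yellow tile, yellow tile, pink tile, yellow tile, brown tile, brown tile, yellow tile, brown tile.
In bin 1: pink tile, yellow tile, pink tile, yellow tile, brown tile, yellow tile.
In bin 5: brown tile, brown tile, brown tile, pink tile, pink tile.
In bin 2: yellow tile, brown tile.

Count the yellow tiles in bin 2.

1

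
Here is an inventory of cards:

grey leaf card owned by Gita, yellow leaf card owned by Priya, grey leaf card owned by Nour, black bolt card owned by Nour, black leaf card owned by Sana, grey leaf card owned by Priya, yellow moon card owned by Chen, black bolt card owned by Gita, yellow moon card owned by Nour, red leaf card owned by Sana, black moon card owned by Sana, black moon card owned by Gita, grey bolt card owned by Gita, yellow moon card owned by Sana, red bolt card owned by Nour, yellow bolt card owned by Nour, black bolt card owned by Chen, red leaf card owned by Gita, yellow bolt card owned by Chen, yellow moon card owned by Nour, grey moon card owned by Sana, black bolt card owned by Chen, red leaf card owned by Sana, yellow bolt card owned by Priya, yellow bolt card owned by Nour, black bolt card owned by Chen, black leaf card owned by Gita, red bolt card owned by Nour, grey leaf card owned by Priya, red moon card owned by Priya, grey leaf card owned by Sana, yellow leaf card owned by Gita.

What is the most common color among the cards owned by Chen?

black

Counts by color (restricted to cards owned by Chen): black 3, yellow 2.
The maximum is 3, held uniquely by black.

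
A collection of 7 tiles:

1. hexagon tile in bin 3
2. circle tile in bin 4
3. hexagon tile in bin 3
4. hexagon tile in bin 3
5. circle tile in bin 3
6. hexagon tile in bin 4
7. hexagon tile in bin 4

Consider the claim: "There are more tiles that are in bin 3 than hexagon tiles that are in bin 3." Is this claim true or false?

There are 4 tiles in bin 3.
There are 3 hexagon tiles in bin 3.
The claim requires 4 > 3, which holds.

True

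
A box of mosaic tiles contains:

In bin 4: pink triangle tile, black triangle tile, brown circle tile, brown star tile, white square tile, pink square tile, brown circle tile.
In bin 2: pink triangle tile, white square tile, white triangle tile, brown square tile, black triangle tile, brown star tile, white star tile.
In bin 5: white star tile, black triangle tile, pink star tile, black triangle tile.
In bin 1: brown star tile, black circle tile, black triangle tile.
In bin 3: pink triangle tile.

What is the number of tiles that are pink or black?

black: 6; pink: 5; together 6 + 5 = 11.

11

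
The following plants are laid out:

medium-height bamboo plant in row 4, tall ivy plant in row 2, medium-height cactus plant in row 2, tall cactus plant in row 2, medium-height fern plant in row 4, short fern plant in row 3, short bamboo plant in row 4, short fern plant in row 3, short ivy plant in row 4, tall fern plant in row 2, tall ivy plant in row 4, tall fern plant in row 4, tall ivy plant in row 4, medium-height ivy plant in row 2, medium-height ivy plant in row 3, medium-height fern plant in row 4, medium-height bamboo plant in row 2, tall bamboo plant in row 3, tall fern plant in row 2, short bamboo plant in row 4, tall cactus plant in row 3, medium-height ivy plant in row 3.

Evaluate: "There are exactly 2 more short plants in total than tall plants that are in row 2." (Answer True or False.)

False

|short plants| = 5.
|tall plants in row 2| = 4.
The claim requires 5 − 4 (= 1) to equal 2, which does not hold.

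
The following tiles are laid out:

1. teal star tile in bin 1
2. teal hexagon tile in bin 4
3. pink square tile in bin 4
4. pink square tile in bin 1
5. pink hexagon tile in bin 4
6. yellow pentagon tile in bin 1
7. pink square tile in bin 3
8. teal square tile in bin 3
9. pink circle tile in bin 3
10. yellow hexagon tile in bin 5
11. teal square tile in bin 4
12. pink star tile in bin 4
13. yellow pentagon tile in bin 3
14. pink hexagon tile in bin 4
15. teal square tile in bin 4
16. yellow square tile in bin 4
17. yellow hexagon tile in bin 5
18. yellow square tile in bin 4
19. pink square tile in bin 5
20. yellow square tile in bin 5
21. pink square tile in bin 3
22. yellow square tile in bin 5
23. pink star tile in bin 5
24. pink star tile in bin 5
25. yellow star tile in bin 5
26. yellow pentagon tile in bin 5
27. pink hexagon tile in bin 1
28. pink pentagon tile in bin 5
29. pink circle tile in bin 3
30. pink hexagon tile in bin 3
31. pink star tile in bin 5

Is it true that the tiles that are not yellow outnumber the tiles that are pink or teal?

False

tiles that are not yellow: 21.
tiles that are pink or teal: 21.
The claim requires 21 > 21, which does not hold.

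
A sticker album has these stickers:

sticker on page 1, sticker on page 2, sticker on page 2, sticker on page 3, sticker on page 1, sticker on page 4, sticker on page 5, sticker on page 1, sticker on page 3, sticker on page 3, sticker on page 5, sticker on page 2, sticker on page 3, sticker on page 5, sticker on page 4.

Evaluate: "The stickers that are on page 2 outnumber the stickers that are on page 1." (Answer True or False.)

False

stickers on page 2: 3.
stickers on page 1: 3.
The claim requires 3 > 3, which does not hold.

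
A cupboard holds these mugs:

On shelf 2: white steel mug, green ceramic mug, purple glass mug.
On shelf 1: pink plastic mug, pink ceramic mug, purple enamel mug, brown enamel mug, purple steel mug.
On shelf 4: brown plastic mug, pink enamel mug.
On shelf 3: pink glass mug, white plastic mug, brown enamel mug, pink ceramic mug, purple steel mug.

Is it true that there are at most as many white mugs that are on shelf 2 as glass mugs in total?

white mugs on shelf 2: 1.
glass mugs: 2.
The claim requires 1 ≤ 2, which holds.

True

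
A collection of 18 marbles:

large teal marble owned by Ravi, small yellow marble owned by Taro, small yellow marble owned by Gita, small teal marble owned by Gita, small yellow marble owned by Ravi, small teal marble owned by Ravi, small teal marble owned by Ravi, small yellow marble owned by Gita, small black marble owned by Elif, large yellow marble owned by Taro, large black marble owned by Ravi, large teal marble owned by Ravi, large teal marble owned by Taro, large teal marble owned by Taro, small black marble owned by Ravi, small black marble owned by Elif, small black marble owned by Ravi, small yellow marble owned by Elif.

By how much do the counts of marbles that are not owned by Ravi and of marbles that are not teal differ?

1

marbles that are not owned by Ravi: 10. marbles that are not teal: 11.
|10 − 11| = 11 − 10 = 1.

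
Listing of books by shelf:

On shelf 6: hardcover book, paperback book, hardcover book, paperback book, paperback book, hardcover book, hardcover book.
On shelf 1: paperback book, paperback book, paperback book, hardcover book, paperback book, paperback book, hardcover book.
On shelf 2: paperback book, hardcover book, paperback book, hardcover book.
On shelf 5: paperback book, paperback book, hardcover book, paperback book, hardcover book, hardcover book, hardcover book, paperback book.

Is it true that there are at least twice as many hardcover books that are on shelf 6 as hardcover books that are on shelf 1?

True

There are 4 hardcover books on shelf 6.
There are 2 hardcover books on shelf 1.
The claim requires 4 ≥ 2 × 2 = 4, which holds.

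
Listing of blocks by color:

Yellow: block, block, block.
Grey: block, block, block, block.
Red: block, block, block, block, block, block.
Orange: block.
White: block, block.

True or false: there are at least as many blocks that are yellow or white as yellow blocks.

True

|blocks that are yellow or white| = 5.
|yellow blocks| = 3.
The claim requires 5 ≥ 3, which holds.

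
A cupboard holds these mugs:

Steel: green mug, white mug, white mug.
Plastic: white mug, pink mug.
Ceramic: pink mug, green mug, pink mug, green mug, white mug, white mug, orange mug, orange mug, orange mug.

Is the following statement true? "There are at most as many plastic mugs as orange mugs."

There are 2 plastic mugs.
There are 3 orange mugs.
The claim requires 2 ≤ 3, which holds.

True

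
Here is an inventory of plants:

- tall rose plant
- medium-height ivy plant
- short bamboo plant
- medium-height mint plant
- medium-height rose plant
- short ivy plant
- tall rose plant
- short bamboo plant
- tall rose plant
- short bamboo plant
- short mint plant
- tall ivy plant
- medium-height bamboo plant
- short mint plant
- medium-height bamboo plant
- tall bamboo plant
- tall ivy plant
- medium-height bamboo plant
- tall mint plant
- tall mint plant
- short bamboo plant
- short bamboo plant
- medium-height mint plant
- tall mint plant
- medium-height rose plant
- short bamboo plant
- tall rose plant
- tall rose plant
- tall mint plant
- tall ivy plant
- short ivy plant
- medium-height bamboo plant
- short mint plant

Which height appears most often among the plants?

Counts by height: tall 13, short 11, medium-height 9.
The maximum is 13, held uniquely by tall.

tall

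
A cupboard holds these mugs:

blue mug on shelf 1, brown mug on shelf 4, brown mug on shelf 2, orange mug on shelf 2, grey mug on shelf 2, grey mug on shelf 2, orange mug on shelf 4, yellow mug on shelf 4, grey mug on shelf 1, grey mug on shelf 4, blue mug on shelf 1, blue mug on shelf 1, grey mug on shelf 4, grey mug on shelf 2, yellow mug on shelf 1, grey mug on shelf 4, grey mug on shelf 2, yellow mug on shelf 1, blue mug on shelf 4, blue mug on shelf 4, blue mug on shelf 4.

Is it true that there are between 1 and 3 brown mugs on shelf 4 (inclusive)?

True

brown mugs on shelf 4: 1.
The claim requires 1 ≤ 1 ≤ 3, which holds.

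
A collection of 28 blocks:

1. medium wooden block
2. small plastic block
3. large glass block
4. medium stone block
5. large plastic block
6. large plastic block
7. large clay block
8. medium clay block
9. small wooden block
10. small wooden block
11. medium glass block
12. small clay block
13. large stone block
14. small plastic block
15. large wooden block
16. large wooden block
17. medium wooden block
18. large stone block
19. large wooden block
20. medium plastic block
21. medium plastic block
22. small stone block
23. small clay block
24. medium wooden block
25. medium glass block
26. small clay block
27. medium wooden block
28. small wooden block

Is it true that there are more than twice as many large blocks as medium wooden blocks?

True

large blocks: 9.
medium wooden blocks: 4.
The claim requires 9 > 2 × 4 = 8, which holds.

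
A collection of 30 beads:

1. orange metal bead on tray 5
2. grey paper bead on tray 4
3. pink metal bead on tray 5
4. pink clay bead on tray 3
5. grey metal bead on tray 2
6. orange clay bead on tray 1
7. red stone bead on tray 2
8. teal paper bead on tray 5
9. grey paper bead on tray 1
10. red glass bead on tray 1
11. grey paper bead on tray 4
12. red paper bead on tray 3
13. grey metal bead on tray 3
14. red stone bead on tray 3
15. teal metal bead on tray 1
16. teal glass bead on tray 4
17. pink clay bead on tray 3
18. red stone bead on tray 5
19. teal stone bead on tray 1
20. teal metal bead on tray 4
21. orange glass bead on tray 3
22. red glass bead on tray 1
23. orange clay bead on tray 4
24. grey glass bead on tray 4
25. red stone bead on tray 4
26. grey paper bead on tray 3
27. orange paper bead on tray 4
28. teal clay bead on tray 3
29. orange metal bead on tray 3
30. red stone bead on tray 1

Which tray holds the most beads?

Counts by tray: tray 3→9, tray 4→8, tray 1→7, tray 5→4, tray 2→2.
The maximum is 9, held uniquely by tray 3.

tray 3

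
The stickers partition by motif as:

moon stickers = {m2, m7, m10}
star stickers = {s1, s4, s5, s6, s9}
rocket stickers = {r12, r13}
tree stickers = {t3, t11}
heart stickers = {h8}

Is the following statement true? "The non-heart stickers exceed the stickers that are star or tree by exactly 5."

True

|non-heart stickers| = 12.
|stickers that are star or tree| = 7.
The claim requires 12 − 7 (= 5) to equal 5, which holds.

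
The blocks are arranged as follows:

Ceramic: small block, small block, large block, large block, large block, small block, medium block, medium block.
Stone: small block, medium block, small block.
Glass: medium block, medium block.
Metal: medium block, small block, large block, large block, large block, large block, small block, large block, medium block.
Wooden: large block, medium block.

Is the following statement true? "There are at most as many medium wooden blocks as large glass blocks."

False

|medium wooden blocks| = 1.
|large glass blocks| = 0.
The claim requires 1 ≤ 0, which does not hold.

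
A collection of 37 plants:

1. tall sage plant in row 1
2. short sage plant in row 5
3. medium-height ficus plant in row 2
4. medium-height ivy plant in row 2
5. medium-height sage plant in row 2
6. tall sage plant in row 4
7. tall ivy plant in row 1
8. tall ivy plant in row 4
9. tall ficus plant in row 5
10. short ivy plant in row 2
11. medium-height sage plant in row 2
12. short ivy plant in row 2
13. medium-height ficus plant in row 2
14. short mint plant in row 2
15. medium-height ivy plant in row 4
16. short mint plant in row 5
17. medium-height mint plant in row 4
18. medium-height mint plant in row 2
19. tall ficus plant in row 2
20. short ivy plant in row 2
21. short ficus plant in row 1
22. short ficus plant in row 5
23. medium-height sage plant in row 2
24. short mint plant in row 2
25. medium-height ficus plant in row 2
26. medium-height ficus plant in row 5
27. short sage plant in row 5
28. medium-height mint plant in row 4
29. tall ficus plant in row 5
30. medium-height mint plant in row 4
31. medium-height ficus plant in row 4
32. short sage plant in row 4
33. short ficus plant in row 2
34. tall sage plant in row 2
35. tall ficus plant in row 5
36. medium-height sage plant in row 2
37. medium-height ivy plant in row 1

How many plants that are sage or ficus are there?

ficus: 12; sage: 10; together 12 + 10 = 22.

22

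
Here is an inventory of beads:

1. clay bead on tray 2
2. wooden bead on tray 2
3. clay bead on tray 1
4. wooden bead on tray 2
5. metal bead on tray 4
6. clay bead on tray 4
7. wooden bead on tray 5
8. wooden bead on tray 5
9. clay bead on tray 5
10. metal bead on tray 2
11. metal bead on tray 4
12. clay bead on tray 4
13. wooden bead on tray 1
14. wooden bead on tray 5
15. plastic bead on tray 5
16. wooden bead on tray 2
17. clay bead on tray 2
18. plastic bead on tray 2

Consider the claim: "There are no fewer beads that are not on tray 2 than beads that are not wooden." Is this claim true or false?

There are 11 beads that are not on tray 2.
There are 11 beads that are not wooden.
The claim requires 11 ≥ 11, which holds.

True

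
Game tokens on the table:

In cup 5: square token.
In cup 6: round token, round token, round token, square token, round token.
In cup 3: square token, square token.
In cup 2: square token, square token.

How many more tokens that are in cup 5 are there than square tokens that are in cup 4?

1

tokens in cup 5: 1.
square tokens in cup 4: 0.
1 − 0 = 1.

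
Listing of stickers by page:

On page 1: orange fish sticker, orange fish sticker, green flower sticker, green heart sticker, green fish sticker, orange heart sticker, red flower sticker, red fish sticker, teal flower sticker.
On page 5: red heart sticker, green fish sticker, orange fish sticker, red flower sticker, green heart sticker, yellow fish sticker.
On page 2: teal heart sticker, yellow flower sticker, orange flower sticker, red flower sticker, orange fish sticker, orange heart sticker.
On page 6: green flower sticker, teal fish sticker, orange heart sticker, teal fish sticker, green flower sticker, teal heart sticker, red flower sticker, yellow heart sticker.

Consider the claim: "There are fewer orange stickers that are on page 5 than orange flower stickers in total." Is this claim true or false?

False

|orange stickers on page 5| = 1.
|orange flower stickers| = 1.
The claim requires 1 < 1, which does not hold.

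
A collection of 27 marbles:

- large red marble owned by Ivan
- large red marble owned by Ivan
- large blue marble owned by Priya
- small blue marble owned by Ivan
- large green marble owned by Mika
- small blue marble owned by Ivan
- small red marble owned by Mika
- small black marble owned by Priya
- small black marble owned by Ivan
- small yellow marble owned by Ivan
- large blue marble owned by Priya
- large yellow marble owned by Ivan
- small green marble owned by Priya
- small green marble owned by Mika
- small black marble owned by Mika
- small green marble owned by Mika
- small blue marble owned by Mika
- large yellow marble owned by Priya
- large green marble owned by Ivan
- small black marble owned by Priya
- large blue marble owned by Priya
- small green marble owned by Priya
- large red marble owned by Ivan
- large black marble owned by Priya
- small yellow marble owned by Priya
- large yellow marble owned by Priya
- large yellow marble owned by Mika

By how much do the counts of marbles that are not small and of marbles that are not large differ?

1

marbles that are not small: 13. marbles that are not large: 14.
|13 − 14| = 14 − 13 = 1.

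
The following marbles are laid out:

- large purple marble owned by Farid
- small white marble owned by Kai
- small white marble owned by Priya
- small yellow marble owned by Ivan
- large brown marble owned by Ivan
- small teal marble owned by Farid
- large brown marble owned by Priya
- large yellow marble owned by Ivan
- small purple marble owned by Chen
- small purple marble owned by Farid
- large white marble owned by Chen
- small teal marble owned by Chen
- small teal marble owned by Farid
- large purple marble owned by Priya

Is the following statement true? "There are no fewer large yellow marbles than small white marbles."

large yellow marbles: 1.
small white marbles: 2.
The claim requires 1 ≥ 2, which does not hold.

False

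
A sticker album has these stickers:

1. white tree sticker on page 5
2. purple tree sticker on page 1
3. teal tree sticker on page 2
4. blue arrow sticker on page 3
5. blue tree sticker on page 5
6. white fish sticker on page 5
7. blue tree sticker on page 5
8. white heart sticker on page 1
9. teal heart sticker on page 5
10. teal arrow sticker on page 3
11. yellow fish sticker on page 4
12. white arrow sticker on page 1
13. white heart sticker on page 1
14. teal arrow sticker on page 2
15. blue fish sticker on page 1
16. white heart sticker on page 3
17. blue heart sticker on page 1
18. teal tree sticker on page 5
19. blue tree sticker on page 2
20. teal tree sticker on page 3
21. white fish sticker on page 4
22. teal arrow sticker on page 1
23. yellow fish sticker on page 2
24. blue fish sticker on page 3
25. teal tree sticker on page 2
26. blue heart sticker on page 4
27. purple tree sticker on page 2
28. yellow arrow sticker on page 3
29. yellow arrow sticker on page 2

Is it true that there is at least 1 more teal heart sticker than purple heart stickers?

True

|teal heart stickers| = 1.
|purple heart stickers| = 0.
The claim requires 1 − 0 = 1 ≥ 1, which holds.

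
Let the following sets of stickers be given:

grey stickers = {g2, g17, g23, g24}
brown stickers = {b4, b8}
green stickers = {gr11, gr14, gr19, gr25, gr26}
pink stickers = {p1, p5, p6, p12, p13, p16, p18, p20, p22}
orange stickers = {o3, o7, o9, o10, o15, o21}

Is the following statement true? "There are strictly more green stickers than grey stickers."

|green stickers| = 5.
|grey stickers| = 4.
The claim requires 5 > 4, which holds.

True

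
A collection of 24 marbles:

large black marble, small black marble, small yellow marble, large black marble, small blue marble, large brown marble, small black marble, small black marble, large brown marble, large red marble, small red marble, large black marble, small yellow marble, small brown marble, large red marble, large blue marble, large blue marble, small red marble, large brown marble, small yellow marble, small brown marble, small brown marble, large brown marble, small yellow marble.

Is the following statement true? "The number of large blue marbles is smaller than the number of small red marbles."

False

large blue marbles: 2.
small red marbles: 2.
The claim requires 2 < 2, which does not hold.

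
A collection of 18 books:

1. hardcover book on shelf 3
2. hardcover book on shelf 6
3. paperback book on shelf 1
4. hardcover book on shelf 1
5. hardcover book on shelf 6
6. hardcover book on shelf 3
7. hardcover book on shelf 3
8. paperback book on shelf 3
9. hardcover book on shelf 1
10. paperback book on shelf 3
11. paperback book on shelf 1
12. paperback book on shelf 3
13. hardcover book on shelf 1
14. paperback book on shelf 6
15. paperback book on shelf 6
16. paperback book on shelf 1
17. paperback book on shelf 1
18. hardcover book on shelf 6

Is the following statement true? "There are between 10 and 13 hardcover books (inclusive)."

False

There are 9 hardcover books.
The claim requires 10 ≤ 9 ≤ 13, which does not hold.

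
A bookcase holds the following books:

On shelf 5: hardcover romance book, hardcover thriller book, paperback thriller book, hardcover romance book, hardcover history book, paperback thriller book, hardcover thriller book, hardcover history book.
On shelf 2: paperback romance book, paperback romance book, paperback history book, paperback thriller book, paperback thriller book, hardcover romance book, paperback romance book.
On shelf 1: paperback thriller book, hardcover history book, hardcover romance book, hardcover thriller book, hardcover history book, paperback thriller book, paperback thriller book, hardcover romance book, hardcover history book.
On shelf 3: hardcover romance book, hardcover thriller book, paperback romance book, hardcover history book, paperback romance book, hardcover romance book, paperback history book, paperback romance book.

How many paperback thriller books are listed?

7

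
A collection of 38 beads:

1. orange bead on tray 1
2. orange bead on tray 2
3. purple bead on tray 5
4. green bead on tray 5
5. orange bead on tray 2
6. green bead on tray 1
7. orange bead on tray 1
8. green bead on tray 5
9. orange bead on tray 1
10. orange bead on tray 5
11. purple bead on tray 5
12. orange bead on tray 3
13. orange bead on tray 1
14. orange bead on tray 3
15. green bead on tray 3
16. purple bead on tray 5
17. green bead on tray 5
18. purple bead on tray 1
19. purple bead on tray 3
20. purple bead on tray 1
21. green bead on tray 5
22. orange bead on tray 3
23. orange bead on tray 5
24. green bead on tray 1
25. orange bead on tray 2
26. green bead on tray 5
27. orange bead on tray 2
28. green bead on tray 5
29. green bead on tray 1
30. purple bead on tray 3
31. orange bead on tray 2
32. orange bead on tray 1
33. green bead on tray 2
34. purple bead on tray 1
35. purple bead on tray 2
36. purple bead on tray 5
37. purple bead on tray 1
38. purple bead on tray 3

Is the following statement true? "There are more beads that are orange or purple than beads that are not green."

False

There are 27 beads that are orange or purple.
There are 27 beads that are not green.
The claim requires 27 > 27, which does not hold.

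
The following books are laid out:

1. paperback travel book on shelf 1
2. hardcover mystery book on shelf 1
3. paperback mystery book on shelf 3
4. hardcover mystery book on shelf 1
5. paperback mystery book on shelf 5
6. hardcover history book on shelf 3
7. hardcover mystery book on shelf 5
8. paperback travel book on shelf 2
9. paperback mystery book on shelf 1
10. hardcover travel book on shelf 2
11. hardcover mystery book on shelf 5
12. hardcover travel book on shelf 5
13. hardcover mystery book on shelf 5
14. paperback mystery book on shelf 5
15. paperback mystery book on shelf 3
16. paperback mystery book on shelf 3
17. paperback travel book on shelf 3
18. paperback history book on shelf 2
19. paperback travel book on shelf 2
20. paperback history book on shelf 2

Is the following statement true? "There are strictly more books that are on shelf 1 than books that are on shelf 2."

False

There are 4 books on shelf 1.
There are 5 books on shelf 2.
The claim requires 4 > 5, which does not hold.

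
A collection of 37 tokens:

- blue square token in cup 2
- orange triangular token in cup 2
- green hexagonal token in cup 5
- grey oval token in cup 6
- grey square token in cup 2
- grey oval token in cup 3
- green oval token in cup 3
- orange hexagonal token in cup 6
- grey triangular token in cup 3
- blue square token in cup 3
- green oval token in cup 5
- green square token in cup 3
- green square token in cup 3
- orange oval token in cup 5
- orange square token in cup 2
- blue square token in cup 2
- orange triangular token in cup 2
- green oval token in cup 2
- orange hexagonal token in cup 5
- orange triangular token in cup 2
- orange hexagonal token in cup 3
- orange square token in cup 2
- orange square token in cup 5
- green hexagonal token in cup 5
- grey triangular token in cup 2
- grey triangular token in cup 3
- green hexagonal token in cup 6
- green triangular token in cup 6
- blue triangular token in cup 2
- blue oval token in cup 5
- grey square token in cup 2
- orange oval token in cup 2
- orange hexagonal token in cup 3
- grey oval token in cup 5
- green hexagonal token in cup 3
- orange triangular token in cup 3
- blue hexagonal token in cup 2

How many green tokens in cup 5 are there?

3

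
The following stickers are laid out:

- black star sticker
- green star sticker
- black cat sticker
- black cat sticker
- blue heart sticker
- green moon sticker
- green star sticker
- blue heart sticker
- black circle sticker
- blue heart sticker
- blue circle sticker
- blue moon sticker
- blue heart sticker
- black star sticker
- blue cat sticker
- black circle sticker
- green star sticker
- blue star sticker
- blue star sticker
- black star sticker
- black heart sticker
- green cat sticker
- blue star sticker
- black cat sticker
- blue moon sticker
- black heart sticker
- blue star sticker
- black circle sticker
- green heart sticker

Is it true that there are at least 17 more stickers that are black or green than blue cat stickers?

False

|stickers that are black or green| = 17.
|blue cat stickers| = 1.
The claim requires 17 − 1 = 16 ≥ 17, which does not hold.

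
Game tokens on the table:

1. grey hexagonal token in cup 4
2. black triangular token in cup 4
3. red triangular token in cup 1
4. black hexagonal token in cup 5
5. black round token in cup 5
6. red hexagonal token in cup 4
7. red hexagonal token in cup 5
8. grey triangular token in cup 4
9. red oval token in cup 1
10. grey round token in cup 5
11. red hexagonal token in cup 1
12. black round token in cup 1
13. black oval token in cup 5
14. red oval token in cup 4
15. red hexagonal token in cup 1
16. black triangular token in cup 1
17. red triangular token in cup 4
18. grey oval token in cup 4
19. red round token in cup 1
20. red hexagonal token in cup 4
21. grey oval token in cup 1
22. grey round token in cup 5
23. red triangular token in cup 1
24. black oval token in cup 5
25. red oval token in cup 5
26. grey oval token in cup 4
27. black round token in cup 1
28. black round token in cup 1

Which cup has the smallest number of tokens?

Counts by cup: cup 1→11, cup 4→9, cup 5→8.
The minimum is 8, held uniquely by cup 5.

cup 5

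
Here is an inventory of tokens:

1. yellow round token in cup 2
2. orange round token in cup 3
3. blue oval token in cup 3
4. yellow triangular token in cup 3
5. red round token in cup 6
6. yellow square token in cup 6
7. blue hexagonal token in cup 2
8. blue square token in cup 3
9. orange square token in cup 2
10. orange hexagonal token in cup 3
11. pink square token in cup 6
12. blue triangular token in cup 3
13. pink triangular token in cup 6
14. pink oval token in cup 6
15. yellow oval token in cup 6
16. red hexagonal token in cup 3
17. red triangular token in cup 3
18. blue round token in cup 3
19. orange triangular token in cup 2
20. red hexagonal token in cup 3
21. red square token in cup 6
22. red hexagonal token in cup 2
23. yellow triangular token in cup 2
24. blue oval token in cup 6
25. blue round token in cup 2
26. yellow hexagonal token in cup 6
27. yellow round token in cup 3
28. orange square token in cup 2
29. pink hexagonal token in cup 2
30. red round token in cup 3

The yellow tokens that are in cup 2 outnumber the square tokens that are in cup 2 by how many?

yellow tokens in cup 2: 2.
square tokens in cup 2: 2.
2 − 2 = 0.

0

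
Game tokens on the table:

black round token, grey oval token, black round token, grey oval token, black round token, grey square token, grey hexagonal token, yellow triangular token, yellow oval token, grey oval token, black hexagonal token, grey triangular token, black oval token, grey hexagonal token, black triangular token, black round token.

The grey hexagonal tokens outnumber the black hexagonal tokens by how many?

grey hexagonal tokens: 2.
black hexagonal tokens: 1.
2 − 1 = 1.

1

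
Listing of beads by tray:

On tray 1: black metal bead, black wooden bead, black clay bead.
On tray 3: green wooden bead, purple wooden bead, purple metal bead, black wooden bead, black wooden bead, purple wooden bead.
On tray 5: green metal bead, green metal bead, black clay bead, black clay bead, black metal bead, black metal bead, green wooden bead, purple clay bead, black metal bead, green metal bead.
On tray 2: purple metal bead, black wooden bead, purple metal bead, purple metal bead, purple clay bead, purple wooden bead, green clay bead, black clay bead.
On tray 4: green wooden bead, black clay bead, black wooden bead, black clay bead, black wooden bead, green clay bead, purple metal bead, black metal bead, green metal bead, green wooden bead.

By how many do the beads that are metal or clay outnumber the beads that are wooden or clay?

beads that are metal or clay: 24.
beads that are wooden or clay: 23.
24 − 23 = 1.

1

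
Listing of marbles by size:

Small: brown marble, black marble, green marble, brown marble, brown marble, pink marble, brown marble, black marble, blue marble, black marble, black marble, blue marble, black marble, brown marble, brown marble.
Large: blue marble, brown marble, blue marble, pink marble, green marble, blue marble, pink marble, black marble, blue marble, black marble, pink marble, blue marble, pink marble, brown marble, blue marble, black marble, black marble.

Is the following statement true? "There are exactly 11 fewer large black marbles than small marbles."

True

There are 4 large black marbles.
There are 15 small marbles.
The claim requires 15 − 4 (= 11) to equal 11, which holds.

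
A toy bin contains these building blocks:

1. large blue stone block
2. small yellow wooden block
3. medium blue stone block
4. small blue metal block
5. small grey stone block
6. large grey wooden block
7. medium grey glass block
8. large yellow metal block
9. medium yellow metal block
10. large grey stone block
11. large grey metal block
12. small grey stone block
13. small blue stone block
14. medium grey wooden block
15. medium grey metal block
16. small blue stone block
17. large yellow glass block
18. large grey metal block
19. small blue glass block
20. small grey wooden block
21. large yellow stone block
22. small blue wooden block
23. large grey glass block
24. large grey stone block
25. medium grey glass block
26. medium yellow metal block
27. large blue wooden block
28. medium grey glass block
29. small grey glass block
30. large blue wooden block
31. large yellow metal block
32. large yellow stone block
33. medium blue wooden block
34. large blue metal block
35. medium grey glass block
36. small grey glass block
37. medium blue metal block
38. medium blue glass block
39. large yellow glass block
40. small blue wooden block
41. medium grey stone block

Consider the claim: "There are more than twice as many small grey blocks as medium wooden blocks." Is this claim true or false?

small grey blocks: 5.
medium wooden blocks: 2.
The claim requires 5 > 2 × 2 = 4, which holds.

True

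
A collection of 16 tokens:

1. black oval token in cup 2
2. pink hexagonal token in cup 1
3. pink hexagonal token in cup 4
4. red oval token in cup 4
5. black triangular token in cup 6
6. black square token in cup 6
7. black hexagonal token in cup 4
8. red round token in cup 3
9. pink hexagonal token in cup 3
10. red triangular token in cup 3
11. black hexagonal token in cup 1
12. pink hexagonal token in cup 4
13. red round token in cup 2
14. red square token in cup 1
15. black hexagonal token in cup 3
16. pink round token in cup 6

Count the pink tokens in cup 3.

1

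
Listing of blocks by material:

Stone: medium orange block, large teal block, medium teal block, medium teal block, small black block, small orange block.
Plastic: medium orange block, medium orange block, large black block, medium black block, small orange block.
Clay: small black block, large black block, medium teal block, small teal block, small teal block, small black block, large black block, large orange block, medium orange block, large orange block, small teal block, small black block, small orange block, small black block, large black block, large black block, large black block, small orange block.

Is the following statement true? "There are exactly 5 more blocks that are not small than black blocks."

True

There are 17 blocks that are not small.
There are 12 black blocks.
The claim requires 17 − 12 (= 5) to equal 5, which holds.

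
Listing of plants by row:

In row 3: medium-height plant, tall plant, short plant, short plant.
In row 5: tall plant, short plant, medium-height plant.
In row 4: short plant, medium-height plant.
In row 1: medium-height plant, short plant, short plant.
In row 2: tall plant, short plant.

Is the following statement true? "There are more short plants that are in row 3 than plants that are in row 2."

|short plants in row 3| = 2.
|plants in row 2| = 2.
The claim requires 2 > 2, which does not hold.

False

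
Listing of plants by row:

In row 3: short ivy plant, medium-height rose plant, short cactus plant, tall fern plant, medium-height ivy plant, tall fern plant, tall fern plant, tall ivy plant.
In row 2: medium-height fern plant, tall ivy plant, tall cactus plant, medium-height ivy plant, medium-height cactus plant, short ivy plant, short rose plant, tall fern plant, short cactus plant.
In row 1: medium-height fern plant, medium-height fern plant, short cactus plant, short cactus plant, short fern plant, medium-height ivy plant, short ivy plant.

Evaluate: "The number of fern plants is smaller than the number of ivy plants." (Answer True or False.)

False

There are 8 fern plants.
There are 8 ivy plants.
The claim requires 8 < 8, which does not hold.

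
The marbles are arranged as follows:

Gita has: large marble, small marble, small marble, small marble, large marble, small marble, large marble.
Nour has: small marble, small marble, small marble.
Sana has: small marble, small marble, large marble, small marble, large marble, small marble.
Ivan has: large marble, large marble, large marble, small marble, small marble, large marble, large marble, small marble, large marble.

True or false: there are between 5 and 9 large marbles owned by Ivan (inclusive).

True

large marbles owned by Ivan: 6.
The claim requires 5 ≤ 6 ≤ 9, which holds.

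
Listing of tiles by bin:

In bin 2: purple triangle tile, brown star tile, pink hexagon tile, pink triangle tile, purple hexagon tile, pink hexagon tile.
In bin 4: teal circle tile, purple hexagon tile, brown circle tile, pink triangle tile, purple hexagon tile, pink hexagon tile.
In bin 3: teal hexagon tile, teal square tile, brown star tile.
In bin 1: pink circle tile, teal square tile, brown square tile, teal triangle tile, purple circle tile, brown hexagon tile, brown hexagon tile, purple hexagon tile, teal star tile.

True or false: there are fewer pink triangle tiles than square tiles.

There are 2 pink triangle tiles.
There are 3 square tiles.
The claim requires 2 < 3, which holds.

True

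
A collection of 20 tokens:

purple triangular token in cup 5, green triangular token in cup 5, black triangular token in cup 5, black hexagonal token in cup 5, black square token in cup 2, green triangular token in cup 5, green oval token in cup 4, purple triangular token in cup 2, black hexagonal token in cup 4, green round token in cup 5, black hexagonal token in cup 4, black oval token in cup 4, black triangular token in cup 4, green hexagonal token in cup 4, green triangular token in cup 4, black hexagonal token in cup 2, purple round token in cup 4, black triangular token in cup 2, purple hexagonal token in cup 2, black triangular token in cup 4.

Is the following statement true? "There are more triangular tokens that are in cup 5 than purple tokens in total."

There are 4 triangular tokens in cup 5.
There are 4 purple tokens.
The claim requires 4 > 4, which does not hold.

False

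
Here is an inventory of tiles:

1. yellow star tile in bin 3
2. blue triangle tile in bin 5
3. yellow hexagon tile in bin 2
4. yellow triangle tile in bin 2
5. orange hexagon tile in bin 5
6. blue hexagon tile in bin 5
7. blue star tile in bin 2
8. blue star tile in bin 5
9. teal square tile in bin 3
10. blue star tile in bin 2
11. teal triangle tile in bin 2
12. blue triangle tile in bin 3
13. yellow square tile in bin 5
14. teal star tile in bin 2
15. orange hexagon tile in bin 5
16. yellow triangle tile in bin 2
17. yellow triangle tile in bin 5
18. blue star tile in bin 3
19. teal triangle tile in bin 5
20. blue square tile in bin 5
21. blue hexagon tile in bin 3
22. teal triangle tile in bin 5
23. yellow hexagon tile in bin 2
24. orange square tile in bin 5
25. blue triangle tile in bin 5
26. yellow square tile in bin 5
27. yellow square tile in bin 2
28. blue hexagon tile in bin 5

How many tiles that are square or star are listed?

square: 6; star: 6; together 6 + 6 = 12.

12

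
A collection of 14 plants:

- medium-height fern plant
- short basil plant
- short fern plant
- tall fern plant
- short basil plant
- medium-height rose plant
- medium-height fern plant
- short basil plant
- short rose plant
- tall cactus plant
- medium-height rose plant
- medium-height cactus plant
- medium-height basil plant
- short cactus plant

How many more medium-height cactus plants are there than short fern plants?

0

medium-height cactus plants: 1.
short fern plants: 1.
1 − 1 = 0.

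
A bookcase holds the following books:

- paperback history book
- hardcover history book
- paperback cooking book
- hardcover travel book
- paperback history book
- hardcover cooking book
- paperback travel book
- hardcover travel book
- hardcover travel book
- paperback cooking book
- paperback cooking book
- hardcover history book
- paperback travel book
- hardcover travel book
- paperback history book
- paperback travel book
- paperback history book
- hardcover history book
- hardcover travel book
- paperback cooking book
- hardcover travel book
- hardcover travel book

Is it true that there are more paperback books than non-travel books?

paperback books: 11.
non-travel books: 12.
The claim requires 11 > 12, which does not hold.

False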